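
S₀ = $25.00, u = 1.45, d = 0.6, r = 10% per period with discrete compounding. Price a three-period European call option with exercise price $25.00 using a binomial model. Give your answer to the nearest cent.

$9.93

Risk-neutral probability p = (1 + 0.1 − 0.6)/(1.45 − 0.6) = 0.5000/0.8500 = 0.5882
Terminal stock prices: S_uuu = 76.22, S_uud = 31.54, S_udd = 13.05, S_ddd = 5.4
Terminal payoffs (S − K): max(51.22, 0) = 51.22, max(6.537, 0) = 6.537, max(-11.95, 0) = 0, max(-19.6, 0) = 0
Node uu (S = 52.56): V_uu = 1/1.1·[0.5882·51.2156 + 0.4118·6.5375] = 29.8352
Node ud (S = 21.75): V_ud = 1/1.1·[0.5882·6.5375 + 0.4118·0.0000] = 3.4960
Node dd (S = 9): V_dd = 1/1.1·[0.5882·0.0000 + 0.4118·0.0000] = 0.0000
Node u (S = 36.25): V_u = 1/1.1·[0.5882·29.8352 + 0.4118·3.4960] = 17.2633
Node d (S = 15): V_d = 1/1.1·[0.5882·3.4960 + 0.4118·0.0000] = 1.8695
Node 0 (S = 25): V_0 = 1/1.1·[0.5882·17.2633 + 0.4118·1.8695] = 9.9315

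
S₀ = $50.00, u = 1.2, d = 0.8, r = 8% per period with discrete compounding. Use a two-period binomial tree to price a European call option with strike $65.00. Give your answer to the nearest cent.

Risk-neutral probability p = (1 + 0.08 − 0.8)/(1.2 − 0.8) = 0.2800/0.4000 = 0.7000
Terminal stock prices: S_uu = 72, S_ud = 48, S_dd = 32
Terminal payoffs (S − K): max(7, 0) = 7, max(-17, 0) = 0, max(-33, 0) = 0
Node u (S = 60): V_u = 1/1.08·[0.7000·7.0000 + 0.3000·0.0000] = 4.5370
Node d (S = 40): V_d = 1/1.08·[0.7000·0.0000 + 0.3000·0.0000] = 0.0000
Node 0 (S = 50): V_0 = 1/1.08·[0.7000·4.5370 + 0.3000·0.0000] = 2.9407

$2.94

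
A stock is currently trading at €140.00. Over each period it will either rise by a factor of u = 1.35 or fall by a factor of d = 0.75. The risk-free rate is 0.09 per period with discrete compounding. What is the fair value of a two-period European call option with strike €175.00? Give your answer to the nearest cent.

Risk-neutral probability p = (1 + 0.09 − 0.75)/(1.35 − 0.75) = 0.3400/0.6000 = 0.5667
Terminal stock prices: S_uu = 255.2, S_ud = 141.8, S_dd = 78.75
Terminal payoffs (S − K): max(80.15, 0) = 80.15, max(-33.25, 0) = 0, max(-96.25, 0) = 0
Node u (S = 189): V_u = 1/1.09·[0.5667·80.1500 + 0.4333·0.0000] = 41.6682
Node d (S = 105): V_d = 1/1.09·[0.5667·0.0000 + 0.4333·0.0000] = 0.0000
Node 0 (S = 140): V_0 = 1/1.09·[0.5667·41.6682 + 0.4333·0.0000] = 21.6624

€21.66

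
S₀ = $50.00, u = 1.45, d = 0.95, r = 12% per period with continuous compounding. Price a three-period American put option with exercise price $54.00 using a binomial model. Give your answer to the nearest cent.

Risk-neutral probability p = (e^0.12 − 0.95)/(1.45 − 0.95) = 0.1775/0.5000 = 0.3550
Terminal stock prices: S_uuu = 152.4, S_uud = 99.87, S_udd = 65.43, S_ddd = 42.87
Terminal payoffs (K − S): max(-98.43, 0) = 0, max(-45.87, 0) = 0, max(-11.43, 0) = 0, max(11.13, 0) = 11.13
Node uu (S = 105.1): continuation = e^(−0.12)·[0.3550·0.0000 + 0.6450·0.0000] = 0.0000; exercise value = 0.0000 ≤ continuation, so V_uu = 0.0000
Node ud (S = 68.88): continuation = e^(−0.12)·[0.3550·0.0000 + 0.6450·0.0000] = 0.0000; exercise value = 0.0000 ≤ continuation, so V_ud = 0.0000
Node dd (S = 45.12): continuation = e^(−0.12)·[0.3550·0.0000 + 0.6450·11.1313] = 6.3678; exercise value = 8.8750 > continuation, so V_dd = 8.8750 (exercise)
Node u (S = 72.5): continuation = e^(−0.12)·[0.3550·0.0000 + 0.6450·0.0000] = 0.0000; exercise value = 0.0000 ≤ continuation, so V_u = 0.0000
Node d (S = 47.5): continuation = e^(−0.12)·[0.3550·0.0000 + 0.6450·8.8750] = 5.0771; exercise value = 6.5000 > continuation, so V_d = 6.5000 (exercise)
Node 0 (S = 50): continuation = e^(−0.12)·[0.3550·0.0000 + 0.6450·6.5000] = 3.7185; exercise value = 4.0000 > continuation, so V_0 = 4.0000 (exercise)

$4.00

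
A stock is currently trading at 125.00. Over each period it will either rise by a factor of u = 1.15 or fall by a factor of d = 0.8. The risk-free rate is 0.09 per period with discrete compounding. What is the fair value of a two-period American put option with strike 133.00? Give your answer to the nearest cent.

8.00

Risk-neutral probability p = (1 + 0.09 − 0.8)/(1.15 − 0.8) = 0.2900/0.3500 = 0.8286
Terminal stock prices: S_uu = 165.3, S_ud = 115, S_dd = 80
Terminal payoffs (K − S): max(-32.31, 0) = 0, max(18, 0) = 18, max(53, 0) = 53
Node u (S = 143.8): continuation = 1/1.09·[0.8286·0.0000 + 0.1714·18.0000] = 2.8309; exercise value = 0.0000 ≤ continuation, so V_u = 2.8309
Node d (S = 100): continuation = 1/1.09·[0.8286·18.0000 + 0.1714·53.0000] = 22.0183; exercise value = 33.0000 > continuation, so V_d = 33.0000 (exercise)
Node 0 (S = 125): continuation = 1/1.09·[0.8286·2.8309 + 0.1714·33.0000] = 7.3420; exercise value = 8.0000 > continuation, so V_0 = 8.0000 (exercise)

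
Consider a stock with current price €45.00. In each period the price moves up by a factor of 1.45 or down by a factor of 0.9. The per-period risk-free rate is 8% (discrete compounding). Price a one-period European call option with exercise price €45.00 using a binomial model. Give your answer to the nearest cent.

€6.14

Risk-neutral probability p = (1 + 0.08 − 0.9)/(1.45 − 0.9) = 0.1800/0.5500 = 0.3273
Terminal stock prices: S_u = 65.25, S_d = 40.5
Terminal payoffs (S − K): max(20.25, 0) = 20.25, max(-4.5, 0) = 0
Node 0 (S = 45): V_0 = 1/1.08·[0.3273·20.2500 + 0.6727·0.0000] = 6.1364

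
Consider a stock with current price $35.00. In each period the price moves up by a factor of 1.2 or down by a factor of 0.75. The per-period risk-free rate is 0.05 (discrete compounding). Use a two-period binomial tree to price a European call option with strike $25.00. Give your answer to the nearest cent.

Risk-neutral probability p = (1 + 0.05 − 0.75)/(1.2 − 0.75) = 0.3000/0.4500 = 0.6667
Terminal stock prices: S_uu = 50.4, S_ud = 31.5, S_dd = 19.69
Terminal payoffs (S − K): max(25.4, 0) = 25.4, max(6.5, 0) = 6.5, max(-5.312, 0) = 0
Node u (S = 42): V_u = 1/1.05·[0.6667·25.4000 + 0.3333·6.5000] = 18.1905
Node d (S = 26.25): V_d = 1/1.05·[0.6667·6.5000 + 0.3333·0.0000] = 4.1270
Node 0 (S = 35): V_0 = 1/1.05·[0.6667·18.1905 + 0.3333·4.1270] = 12.8597

$12.86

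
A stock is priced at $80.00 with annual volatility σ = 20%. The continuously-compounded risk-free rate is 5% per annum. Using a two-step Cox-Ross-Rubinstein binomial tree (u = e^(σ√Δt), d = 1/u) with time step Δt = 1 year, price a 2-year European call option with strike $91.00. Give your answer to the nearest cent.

$8.55

CRR parameters: u = e^(σ√Δt) = e^(0.2·√1) = 1.2214, d = 1/u = 0.8187
Per-period rate: rΔt = 0.05·1 = 0.05, so R = e^0.05 = 1.0513
Risk-neutral probability p = (e^0.05 − 0.8187)/(1.2214 − 0.8187) = 0.2325/0.4027 = 0.5775
Terminal stock prices: S_uu = 119.3, S_ud = 80, S_dd = 53.63
Terminal payoffs (S − K): max(28.35, 0) = 28.35, max(-11, 0) = 0, max(-37.37, 0) = 0
Node u (S = 97.71): V_u = e^(−0.05)·[0.5775·28.3460 + 0.4225·0.0000] = 15.5713
Node d (S = 65.5): V_d = e^(−0.05)·[0.5775·0.0000 + 0.4225·0.0000] = 0.0000
Node 0 (S = 80): V_0 = e^(−0.05)·[0.5775·15.5713 + 0.4225·0.0000] = 8.5537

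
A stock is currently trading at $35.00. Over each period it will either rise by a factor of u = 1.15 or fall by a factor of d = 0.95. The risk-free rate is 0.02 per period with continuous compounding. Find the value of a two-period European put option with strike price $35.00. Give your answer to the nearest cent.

$1.38

Risk-neutral probability p = (e^0.02 − 0.95)/(1.15 − 0.95) = 0.0702/0.2000 = 0.3510
Terminal stock prices: S_uu = 46.29, S_ud = 38.24, S_dd = 31.59
Terminal payoffs (K − S): max(-11.29, 0) = 0, max(-3.237, 0) = 0, max(3.413, 0) = 3.413
Node u (S = 40.25): V_u = e^(−0.02)·[0.3510·0.0000 + 0.6490·0.0000] = 0.0000
Node d (S = 33.25): V_d = e^(−0.02)·[0.3510·0.0000 + 0.6490·3.4125] = 2.1708
Node 0 (S = 35): V_0 = e^(−0.02)·[0.3510·0.0000 + 0.6490·2.1708] = 1.3810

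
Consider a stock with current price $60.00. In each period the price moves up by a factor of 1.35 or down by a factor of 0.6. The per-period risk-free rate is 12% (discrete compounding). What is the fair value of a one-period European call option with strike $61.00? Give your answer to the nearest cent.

Risk-neutral probability p = (1 + 0.12 − 0.6)/(1.35 − 0.6) = 0.5200/0.7500 = 0.6933
Terminal stock prices: S_u = 81, S_d = 36
Terminal payoffs (S − K): max(20, 0) = 20, max(-25, 0) = 0
Node 0 (S = 60): V_0 = 1/1.12·[0.6933·20.0000 + 0.3067·0.0000] = 12.3810

$12.38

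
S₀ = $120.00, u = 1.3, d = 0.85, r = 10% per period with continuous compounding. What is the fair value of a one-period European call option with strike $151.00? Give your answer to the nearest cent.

Risk-neutral probability p = (e^0.1 − 0.85)/(1.3 − 0.85) = 0.2552/0.4500 = 0.5670
Terminal stock prices: S_u = 156, S_d = 102
Terminal payoffs (S − K): max(5, 0) = 5, max(-49, 0) = 0
Node 0 (S = 120): V_0 = e^(−0.1)·[0.5670·5.0000 + 0.4330·0.0000] = 2.5654

$2.57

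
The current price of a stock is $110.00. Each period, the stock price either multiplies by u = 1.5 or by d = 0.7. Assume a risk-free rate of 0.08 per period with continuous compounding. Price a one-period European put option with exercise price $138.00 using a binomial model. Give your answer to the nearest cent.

$29.33

Risk-neutral probability p = (e^0.08 − 0.7)/(1.5 − 0.7) = 0.3833/0.8000 = 0.4791
Terminal stock prices: S_u = 165, S_d = 77
Terminal payoffs (K − S): max(-27, 0) = 0, max(61, 0) = 61
Node 0 (S = 110): V_0 = e^(−0.08)·[0.4791·0.0000 + 0.5209·61.0000] = 29.3314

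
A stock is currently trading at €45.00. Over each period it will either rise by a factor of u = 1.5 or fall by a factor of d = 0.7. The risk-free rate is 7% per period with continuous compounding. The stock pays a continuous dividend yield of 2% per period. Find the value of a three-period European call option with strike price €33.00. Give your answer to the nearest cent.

€18.14

Per-period risk-free factor R = e^0.07 = 1.0725; dividend-adjusted growth = e^(0.07−0.02) = 1.0513.
Risk-neutral probability p = (1.0513 − 0.7)/(1.5 − 0.7) = 0.3513/0.8000 = 0.4391
Terminal stock prices: S_uuu = 151.9, S_uud = 70.88, S_udd = 33.07, S_ddd = 15.43
Terminal payoffs (S − K): max(118.9, 0) = 118.9, max(37.88, 0) = 37.88, max(0.075, 0) = 0.075, max(-17.57, 0) = 0
Node uu (S = 101.2): V_uu = e^(−0.07)·[0.4391·118.8750 + 0.5609·37.8750] = 68.4761
Node ud (S = 47.25): V_ud = e^(−0.07)·[0.4391·37.8750 + 0.5609·0.0750] = 15.5454
Node dd (S = 22.05): V_dd = e^(−0.07)·[0.4391·0.0750 + 0.5609·0.0000] = 0.0307
Node u (S = 67.5): V_u = e^(−0.07)·[0.4391·68.4761 + 0.5609·15.5454] = 36.1645
Node d (S = 31.5): V_d = e^(−0.07)·[0.4391·15.5454 + 0.5609·0.0307] = 6.3804
Node 0 (S = 45): V_0 = e^(−0.07)·[0.4391·36.1645 + 0.5609·6.3804] = 18.1428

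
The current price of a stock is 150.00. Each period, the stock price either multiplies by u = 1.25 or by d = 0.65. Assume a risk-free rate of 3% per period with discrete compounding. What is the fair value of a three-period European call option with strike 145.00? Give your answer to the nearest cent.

37.37

Risk-neutral probability p = (1 + 0.03 − 0.65)/(1.25 − 0.65) = 0.3800/0.6000 = 0.6333
Terminal stock prices: S_uuu = 293, S_uud = 152.3, S_udd = 79.22, S_ddd = 41.19
Terminal payoffs (S − K): max(148, 0) = 148, max(7.344, 0) = 7.344, max(-65.78, 0) = 0, max(-103.8, 0) = 0
Node uu (S = 234.4): V_uu = 1/1.03·[0.6333·147.9688 + 0.3667·7.3438] = 93.5983
Node ud (S = 121.9): V_ud = 1/1.03·[0.6333·7.3438 + 0.3667·0.0000] = 4.5156
Node dd (S = 63.38): V_dd = 1/1.03·[0.6333·0.0000 + 0.3667·0.0000] = 0.0000
Node u (S = 187.5): V_u = 1/1.03·[0.6333·93.5983 + 0.3667·4.5156] = 59.1598
Node d (S = 97.5): V_d = 1/1.03·[0.6333·4.5156 + 0.3667·0.0000] = 2.7766
Node 0 (S = 150): V_0 = 1/1.03·[0.6333·59.1598 + 0.3667·2.7766] = 37.3650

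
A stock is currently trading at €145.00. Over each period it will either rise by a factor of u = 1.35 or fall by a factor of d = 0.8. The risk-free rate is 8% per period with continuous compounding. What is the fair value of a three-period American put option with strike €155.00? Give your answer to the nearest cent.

€20.29

Risk-neutral probability p = (e^0.08 − 0.8)/(1.35 − 0.8) = 0.2833/0.5500 = 0.5151
Terminal stock prices: S_uuu = 356.8, S_uud = 211.4, S_udd = 125.3, S_ddd = 74.24
Terminal payoffs (K − S): max(-201.8, 0) = 0, max(-56.41, 0) = 0, max(29.72, 0) = 29.72, max(80.76, 0) = 80.76
Node uu (S = 264.3): continuation = e^(−0.08)·[0.5151·0.0000 + 0.4849·0.0000] = 0.0000; exercise value = 0.0000 ≤ continuation, so V_uu = 0.0000
Node ud (S = 156.6): continuation = e^(−0.08)·[0.5151·0.0000 + 0.4849·29.7200] = 13.3041; exercise value = 0.0000 ≤ continuation, so V_ud = 13.3041
Node dd (S = 92.8): continuation = e^(−0.08)·[0.5151·29.7200 + 0.4849·80.7600] = 50.2830; exercise value = 62.2000 > continuation, so V_dd = 62.2000 (exercise)
Node u (S = 195.8): continuation = e^(−0.08)·[0.5151·0.0000 + 0.4849·13.3041] = 5.9556; exercise value = 0.0000 ≤ continuation, so V_u = 5.9556
Node d (S = 116): continuation = e^(−0.08)·[0.5151·13.3041 + 0.4849·62.2000] = 34.1695; exercise value = 39.0000 > continuation, so V_d = 39.0000 (exercise)
Node 0 (S = 145): continuation = e^(−0.08)·[0.5151·5.9556 + 0.4849·39.0000] = 20.2900; exercise value = 10.0000 ≤ continuation, so V_0 = 20.2900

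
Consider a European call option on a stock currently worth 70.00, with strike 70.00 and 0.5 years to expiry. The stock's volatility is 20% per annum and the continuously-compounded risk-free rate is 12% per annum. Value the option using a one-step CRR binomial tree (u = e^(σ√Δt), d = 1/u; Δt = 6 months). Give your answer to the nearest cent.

6.84

CRR parameters: u = e^(σ√Δt) = e^(0.2·√0.5) = 1.1519, d = 1/u = 0.8681
Per-period rate: rΔt = 0.12·0.5 = 0.06, so R = e^0.06 = 1.0618
Risk-neutral probability p = (e^0.06 − 0.8681)/(1.1519 − 0.8681) = 0.1937/0.2838 = 0.6826
Terminal stock prices: S_u = 80.63, S_d = 60.77
Terminal payoffs (S − K): max(10.63, 0) = 10.63, max(-9.231, 0) = 0
Node 0 (S = 70): V_0 = e^(−0.06)·[0.6826·10.6337 + 0.3174·0.0000] = 6.8359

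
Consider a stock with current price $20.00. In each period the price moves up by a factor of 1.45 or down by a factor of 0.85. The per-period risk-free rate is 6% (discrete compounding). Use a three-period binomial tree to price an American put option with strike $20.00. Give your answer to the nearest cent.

Risk-neutral probability p = (1 + 0.06 − 0.85)/(1.45 − 0.85) = 0.2100/0.6000 = 0.3500
Terminal stock prices: S_uuu = 60.97, S_uud = 35.74, S_udd = 20.95, S_ddd = 12.28
Terminal payoffs (K − S): max(-40.97, 0) = 0, max(-15.74, 0) = 0, max(-0.9525, 0) = 0, max(7.718, 0) = 7.718
Node uu (S = 42.05): continuation = 1/1.06·[0.3500·0.0000 + 0.6500·0.0000] = 0.0000; exercise value = 0.0000 ≤ continuation, so V_uu = 0.0000
Node ud (S = 24.65): continuation = 1/1.06·[0.3500·0.0000 + 0.6500·0.0000] = 0.0000; exercise value = 0.0000 ≤ continuation, so V_ud = 0.0000
Node dd (S = 14.45): continuation = 1/1.06·[0.3500·0.0000 + 0.6500·7.7175] = 4.7324; exercise value = 5.5500 > continuation, so V_dd = 5.5500 (exercise)
Node u (S = 29): continuation = 1/1.06·[0.3500·0.0000 + 0.6500·0.0000] = 0.0000; exercise value = 0.0000 ≤ continuation, so V_u = 0.0000
Node d (S = 17): continuation = 1/1.06·[0.3500·0.0000 + 0.6500·5.5500] = 3.4033; exercise value = 3.0000 ≤ continuation, so V_d = 3.4033
Node 0 (S = 20): continuation = 1/1.06·[0.3500·0.0000 + 0.6500·3.4033] = 2.0869; exercise value = 0.0000 ≤ continuation, so V_0 = 2.0869

$2.09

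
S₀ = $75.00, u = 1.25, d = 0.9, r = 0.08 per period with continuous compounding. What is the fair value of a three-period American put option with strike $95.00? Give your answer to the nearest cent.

$20.00

Risk-neutral probability p = (e^0.08 − 0.9)/(1.25 − 0.9) = 0.1833/0.3500 = 0.5237
Terminal stock prices: S_uuu = 146.5, S_uud = 105.5, S_udd = 75.94, S_ddd = 54.68
Terminal payoffs (K − S): max(-51.48, 0) = 0, max(-10.47, 0) = 0, max(19.06, 0) = 19.06, max(40.32, 0) = 40.32
Node uu (S = 117.2): continuation = e^(−0.08)·[0.5237·0.0000 + 0.4763·0.0000] = 0.0000; exercise value = 0.0000 ≤ continuation, so V_uu = 0.0000
Node ud (S = 84.38): continuation = e^(−0.08)·[0.5237·0.0000 + 0.4763·19.0625] = 8.3818; exercise value = 10.6250 > continuation, so V_ud = 10.6250 (exercise)
Node dd (S = 60.75): continuation = e^(−0.08)·[0.5237·19.0625 + 0.4763·40.3250] = 26.9461; exercise value = 34.2500 > continuation, so V_dd = 34.2500 (exercise)
Node u (S = 93.75): continuation = e^(−0.08)·[0.5237·0.0000 + 0.4763·10.6250] = 4.6718; exercise value = 1.2500 ≤ continuation, so V_u = 4.6718
Node d (S = 67.5): continuation = e^(−0.08)·[0.5237·10.6250 + 0.4763·34.2500] = 20.1961; exercise value = 27.5000 > continuation, so V_d = 27.5000 (exercise)
Node 0 (S = 75): continuation = e^(−0.08)·[0.5237·4.6718 + 0.4763·27.5000] = 14.3502; exercise value = 20.0000 > continuation, so V_0 = 20.0000 (exercise)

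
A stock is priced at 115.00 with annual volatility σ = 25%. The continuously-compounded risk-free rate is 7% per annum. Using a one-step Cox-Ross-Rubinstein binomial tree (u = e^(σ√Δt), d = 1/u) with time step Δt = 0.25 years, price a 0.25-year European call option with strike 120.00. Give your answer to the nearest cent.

5.46

CRR parameters: u = e^(σ√Δt) = e^(0.25·√0.25) = 1.1331, d = 1/u = 0.8825
Per-period rate: rΔt = 0.07·0.25 = 0.0175, so R = e^0.0175 = 1.0177
Risk-neutral probability p = (e^0.0175 − 0.8825)/(1.1331 − 0.8825) = 0.1352/0.2507 = 0.5392
Terminal stock prices: S_u = 130.3, S_d = 101.5
Terminal payoffs (S − K): max(10.31, 0) = 10.31, max(-18.51, 0) = 0
Node 0 (S = 115): V_0 = e^(−0.0175)·[0.5392·10.3121 + 0.4608·0.0000] = 5.4640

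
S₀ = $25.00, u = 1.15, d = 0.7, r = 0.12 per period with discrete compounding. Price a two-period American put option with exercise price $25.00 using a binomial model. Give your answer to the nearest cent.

Risk-neutral probability p = (1 + 0.12 − 0.7)/(1.15 − 0.7) = 0.4200/0.4500 = 0.9333
Terminal stock prices: S_uu = 33.06, S_ud = 20.12, S_dd = 12.25
Terminal payoffs (K − S): max(-8.062, 0) = 0, max(4.875, 0) = 4.875, max(12.75, 0) = 12.75
Node u (S = 28.75): continuation = 1/1.12·[0.9333·0.0000 + 0.0667·4.8750] = 0.2902; exercise value = 0.0000 ≤ continuation, so V_u = 0.2902
Node d (S = 17.5): continuation = 1/1.12·[0.9333·4.8750 + 0.0667·12.7500] = 4.8214; exercise value = 7.5000 > continuation, so V_d = 7.5000 (exercise)
Node 0 (S = 25): continuation = 1/1.12·[0.9333·0.2902 + 0.0667·7.5000] = 0.6882; exercise value = 0.0000 ≤ continuation, so V_0 = 0.6882

$0.69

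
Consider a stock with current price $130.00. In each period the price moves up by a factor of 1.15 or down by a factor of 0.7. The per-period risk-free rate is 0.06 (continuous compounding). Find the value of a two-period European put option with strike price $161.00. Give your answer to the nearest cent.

$19.06

Risk-neutral probability p = (e^0.06 − 0.7)/(1.15 − 0.7) = 0.3618/0.4500 = 0.8041
Terminal stock prices: S_uu = 171.9, S_ud = 104.6, S_dd = 63.7
Terminal payoffs (K − S): max(-10.92, 0) = 0, max(56.35, 0) = 56.35, max(97.3, 0) = 97.3
Node u (S = 149.5): V_u = e^(−0.06)·[0.8041·0.0000 + 0.1959·56.3500] = 10.3971
Node d (S = 91): V_d = e^(−0.06)·[0.8041·56.3500 + 0.1959·97.3000] = 60.6241
Node 0 (S = 130): V_0 = e^(−0.06)·[0.8041·10.3971 + 0.1959·60.6241] = 19.0590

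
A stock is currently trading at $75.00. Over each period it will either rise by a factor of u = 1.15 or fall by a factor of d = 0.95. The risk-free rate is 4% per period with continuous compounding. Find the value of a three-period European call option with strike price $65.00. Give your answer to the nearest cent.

$17.45

Risk-neutral probability p = (e^0.04 − 0.95)/(1.15 − 0.95) = 0.0908/0.2000 = 0.4541
Terminal stock prices: S_uuu = 114.1, S_uud = 94.23, S_udd = 77.84, S_ddd = 64.3
Terminal payoffs (S − K): max(49.07, 0) = 49.07, max(29.23, 0) = 29.23, max(12.84, 0) = 12.84, max(-0.6969, 0) = 0
Node uu (S = 99.19): V_uu = e^(−0.04)·[0.4541·49.0656 + 0.5459·29.2281] = 36.7362
Node ud (S = 81.94): V_ud = e^(−0.04)·[0.4541·29.2281 + 0.5459·12.8406] = 19.4862
Node dd (S = 67.69): V_dd = e^(−0.04)·[0.4541·12.8406 + 0.5459·0.0000] = 5.6017
Node u (S = 86.25): V_u = e^(−0.04)·[0.4541·36.7362 + 0.5459·19.4862] = 26.2474
Node d (S = 71.25): V_d = e^(−0.04)·[0.4541·19.4862 + 0.5459·5.6017] = 11.4392
Node 0 (S = 75): V_0 = e^(−0.04)·[0.4541·26.2474 + 0.5459·11.4392] = 17.4507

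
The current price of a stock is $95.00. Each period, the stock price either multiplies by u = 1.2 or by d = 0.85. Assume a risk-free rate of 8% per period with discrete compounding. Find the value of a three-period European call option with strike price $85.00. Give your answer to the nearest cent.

$28.86

Risk-neutral probability p = (1 + 0.08 − 0.85)/(1.2 − 0.85) = 0.2300/0.3500 = 0.6571
Terminal stock prices: S_uuu = 164.2, S_uud = 116.3, S_udd = 82.36, S_ddd = 58.34
Terminal payoffs (S − K): max(79.16, 0) = 79.16, max(31.28, 0) = 31.28, max(-2.635, 0) = 0, max(-26.66, 0) = 0
Node uu (S = 136.8): V_uu = 1/1.08·[0.6571·79.1600 + 0.3429·31.2800] = 58.0963
Node ud (S = 96.9): V_ud = 1/1.08·[0.6571·31.2800 + 0.3429·0.0000] = 19.0328
Node dd (S = 68.64): V_dd = 1/1.08·[0.6571·0.0000 + 0.3429·0.0000] = 0.0000
Node u (S = 114): V_u = 1/1.08·[0.6571·58.0963 + 0.3429·19.0328] = 41.3918
Node d (S = 80.75): V_d = 1/1.08·[0.6571·19.0328 + 0.3429·0.0000] = 11.5808
Node 0 (S = 95): V_0 = 1/1.08·[0.6571·41.3918 + 0.3429·11.5808] = 28.8619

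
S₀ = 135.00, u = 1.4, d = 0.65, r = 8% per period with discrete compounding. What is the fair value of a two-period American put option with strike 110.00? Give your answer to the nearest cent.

Risk-neutral probability p = (1 + 0.08 − 0.65)/(1.4 − 0.65) = 0.4300/0.7500 = 0.5733
Terminal stock prices: S_uu = 264.6, S_ud = 122.9, S_dd = 57.04
Terminal payoffs (K − S): max(-154.6, 0) = 0, max(-12.85, 0) = 0, max(52.96, 0) = 52.96
Node u (S = 189): continuation = 1/1.08·[0.5733·0.0000 + 0.4267·0.0000] = 0.0000; exercise value = 0.0000 ≤ continuation, so V_u = 0.0000
Node d (S = 87.75): continuation = 1/1.08·[0.5733·0.0000 + 0.4267·52.9625] = 20.9235; exercise value = 22.2500 > continuation, so V_d = 22.2500 (exercise)
Node 0 (S = 135): continuation = 1/1.08·[0.5733·0.0000 + 0.4267·22.2500] = 8.7901; exercise value = 0.0000 ≤ continuation, so V_0 = 8.7901

8.79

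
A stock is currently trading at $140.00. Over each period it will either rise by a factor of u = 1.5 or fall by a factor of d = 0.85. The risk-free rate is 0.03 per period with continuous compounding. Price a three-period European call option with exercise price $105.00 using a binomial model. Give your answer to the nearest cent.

Risk-neutral probability p = (e^0.03 − 0.85)/(1.5 − 0.85) = 0.1805/0.6500 = 0.2776
Terminal stock prices: S_uuu = 472.5, S_uud = 267.8, S_udd = 151.7, S_ddd = 85.98
Terminal payoffs (S − K): max(367.5, 0) = 367.5, max(162.8, 0) = 162.8, max(46.72, 0) = 46.72, max(-19.02, 0) = 0
Node uu (S = 315): V_uu = e^(−0.03)·[0.2776·367.5000 + 0.7224·162.7500] = 213.1032
Node ud (S = 178.5): V_ud = e^(−0.03)·[0.2776·162.7500 + 0.7224·46.7250] = 76.6032
Node dd (S = 101.1): V_dd = e^(−0.03)·[0.2776·46.7250 + 0.7224·0.0000] = 12.5885
Node u (S = 210): V_u = e^(−0.03)·[0.2776·213.1032 + 0.7224·76.6032] = 111.1147
Node d (S = 119): V_d = e^(−0.03)·[0.2776·76.6032 + 0.7224·12.5885] = 29.4632
Node 0 (S = 140): V_0 = e^(−0.03)·[0.2776·111.1147 + 0.7224·29.4632] = 50.5907

$50.59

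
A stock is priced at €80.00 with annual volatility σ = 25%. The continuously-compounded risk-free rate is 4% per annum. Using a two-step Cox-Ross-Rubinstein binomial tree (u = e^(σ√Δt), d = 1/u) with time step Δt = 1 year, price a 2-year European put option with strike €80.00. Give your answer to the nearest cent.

€6.73

CRR parameters: u = e^(σ√Δt) = e^(0.25·√1) = 1.2840, d = 1/u = 0.7788
Per-period rate: rΔt = 0.04·1 = 0.04, so R = e^0.04 = 1.0408
Risk-neutral probability p = (e^0.04 − 0.7788)/(1.2840 − 0.7788) = 0.2620/0.5052 = 0.5186
Terminal stock prices: S_uu = 131.9, S_ud = 80, S_dd = 48.52
Terminal payoffs (K − S): max(-51.9, 0) = 0, max(0, 0) = 0, max(31.48, 0) = 31.48
Node u (S = 102.7): V_u = e^(−0.04)·[0.5186·0.0000 + 0.4814·0.0000] = 0.0000
Node d (S = 62.3): V_d = e^(−0.04)·[0.5186·0.0000 + 0.4814·31.4775] = 14.5591
Node 0 (S = 80): V_0 = e^(−0.04)·[0.5186·0.0000 + 0.4814·14.5591] = 6.7339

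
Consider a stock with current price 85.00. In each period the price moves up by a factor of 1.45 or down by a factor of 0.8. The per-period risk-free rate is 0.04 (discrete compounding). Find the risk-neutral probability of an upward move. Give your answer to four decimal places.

Risk-neutral probability p = (1 + 0.04 − 0.8)/(1.45 − 0.8) = 0.2400/0.6500 = 0.3692

p = 0.3692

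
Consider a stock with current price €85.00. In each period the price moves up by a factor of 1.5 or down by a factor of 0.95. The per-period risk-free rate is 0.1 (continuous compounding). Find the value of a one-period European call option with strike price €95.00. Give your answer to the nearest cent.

Risk-neutral probability p = (e^0.1 − 0.95)/(1.5 − 0.95) = 0.1552/0.5500 = 0.2821
Terminal stock prices: S_u = 127.5, S_d = 80.75
Terminal payoffs (S − K): max(32.5, 0) = 32.5, max(-14.25, 0) = 0
Node 0 (S = 85): V_0 = e^(−0.1)·[0.2821·32.5000 + 0.7179·0.0000] = 8.2966

€8.30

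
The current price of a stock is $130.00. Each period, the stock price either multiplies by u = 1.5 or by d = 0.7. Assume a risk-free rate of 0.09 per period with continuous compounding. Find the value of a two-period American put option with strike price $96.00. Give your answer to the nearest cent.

$6.94

Risk-neutral probability p = (e^0.09 − 0.7)/(1.5 − 0.7) = 0.3942/0.8000 = 0.4927
Terminal stock prices: S_uu = 292.5, S_ud = 136.5, S_dd = 63.7
Terminal payoffs (K − S): max(-196.5, 0) = 0, max(-40.5, 0) = 0, max(32.3, 0) = 32.3
Node u (S = 195): continuation = e^(−0.09)·[0.4927·0.0000 + 0.5073·0.0000] = 0.0000; exercise value = 0.0000 ≤ continuation, so V_u = 0.0000
Node d (S = 91): continuation = e^(−0.09)·[0.4927·0.0000 + 0.5073·32.3000] = 14.9750; exercise value = 5.0000 ≤ continuation, so V_d = 14.9750
Node 0 (S = 130): continuation = e^(−0.09)·[0.4927·0.0000 + 0.5073·14.9750] = 6.9427; exercise value = 0.0000 ≤ continuation, so V_0 = 6.9427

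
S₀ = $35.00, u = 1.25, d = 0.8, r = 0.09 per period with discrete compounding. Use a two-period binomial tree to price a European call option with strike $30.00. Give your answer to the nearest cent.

$10.56

Risk-neutral probability p = (1 + 0.09 − 0.8)/(1.25 − 0.8) = 0.2900/0.4500 = 0.6444
Terminal stock prices: S_uu = 54.69, S_ud = 35, S_dd = 22.4
Terminal payoffs (S − K): max(24.69, 0) = 24.69, max(5, 0) = 5, max(-7.6, 0) = 0
Node u (S = 43.75): V_u = 1/1.09·[0.6444·24.6875 + 0.3556·5.0000] = 16.2271
Node d (S = 28): V_d = 1/1.09·[0.6444·5.0000 + 0.3556·0.0000] = 2.9562
Node 0 (S = 35): V_0 = 1/1.09·[0.6444·16.2271 + 0.3556·2.9562] = 10.5583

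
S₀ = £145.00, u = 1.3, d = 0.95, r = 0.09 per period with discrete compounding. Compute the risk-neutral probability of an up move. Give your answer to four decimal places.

Risk-neutral probability p = (1 + 0.09 − 0.95)/(1.3 − 0.95) = 0.1400/0.3500 = 0.4000

p = 0.4000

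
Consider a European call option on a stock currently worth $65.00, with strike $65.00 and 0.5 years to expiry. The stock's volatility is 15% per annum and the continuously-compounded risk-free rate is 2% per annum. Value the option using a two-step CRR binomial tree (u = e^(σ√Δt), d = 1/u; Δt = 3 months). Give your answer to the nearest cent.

$2.76

CRR parameters: u = e^(σ√Δt) = e^(0.15·√0.25) = 1.0779, d = 1/u = 0.9277
Per-period rate: rΔt = 0.02·0.25 = 0.005, so R = e^0.005 = 1.0050
Risk-neutral probability p = (e^0.005 − 0.9277)/(1.0779 − 0.9277) = 0.0773/0.1501 = 0.5146
Terminal stock prices: S_uu = 75.52, S_ud = 65, S_dd = 55.95
Terminal payoffs (S − K): max(10.52, 0) = 10.52, max(0, 0) = 0, max(-9.054, 0) = 0
Node u (S = 70.06): V_u = e^(−0.005)·[0.5146·10.5192 + 0.4854·0.0000] = 5.3867
Node d (S = 60.3): V_d = e^(−0.005)·[0.5146·0.0000 + 0.4854·0.0000] = 0.0000
Node 0 (S = 65): V_0 = e^(−0.005)·[0.5146·5.3867 + 0.4854·0.0000] = 2.7584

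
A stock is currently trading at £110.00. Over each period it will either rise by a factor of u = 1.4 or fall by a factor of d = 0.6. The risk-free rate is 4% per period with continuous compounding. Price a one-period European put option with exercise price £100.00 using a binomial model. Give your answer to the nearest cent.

Risk-neutral probability p = (e^0.04 − 0.6)/(1.4 − 0.6) = 0.4408/0.8000 = 0.5510
Terminal stock prices: S_u = 154, S_d = 66
Terminal payoffs (K − S): max(-54, 0) = 0, max(34, 0) = 34
Node 0 (S = 110): V_0 = e^(−0.04)·[0.5510·0.0000 + 0.4490·34.0000] = 14.6670

£14.67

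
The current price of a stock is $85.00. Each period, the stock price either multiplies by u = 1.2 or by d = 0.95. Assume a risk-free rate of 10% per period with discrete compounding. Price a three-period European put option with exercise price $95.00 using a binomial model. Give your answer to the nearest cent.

$1.70

Risk-neutral probability p = (1 + 0.1 − 0.95)/(1.2 − 0.95) = 0.1500/0.2500 = 0.6000
Terminal stock prices: S_uuu = 146.9, S_uud = 116.3, S_udd = 92.05, S_ddd = 72.88
Terminal payoffs (K − S): max(-51.88, 0) = 0, max(-21.28, 0) = 0, max(2.945, 0) = 2.945, max(22.12, 0) = 22.12
Node uu (S = 122.4): V_uu = 1/1.1·[0.6000·0.0000 + 0.4000·0.0000] = 0.0000
Node ud (S = 96.9): V_ud = 1/1.1·[0.6000·0.0000 + 0.4000·2.9450] = 1.0709
Node dd (S = 76.71): V_dd = 1/1.1·[0.6000·2.9450 + 0.4000·22.1231] = 9.6511
Node u (S = 102): V_u = 1/1.1·[0.6000·0.0000 + 0.4000·1.0709] = 0.3894
Node d (S = 80.75): V_d = 1/1.1·[0.6000·1.0709 + 0.4000·9.6511] = 4.0936
Node 0 (S = 85): V_0 = 1/1.1·[0.6000·0.3894 + 0.4000·4.0936] = 1.7010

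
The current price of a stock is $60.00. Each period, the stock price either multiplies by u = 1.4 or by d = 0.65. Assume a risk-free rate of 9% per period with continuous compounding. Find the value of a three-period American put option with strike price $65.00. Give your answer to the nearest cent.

$11.91

Risk-neutral probability p = (e^0.09 − 0.65)/(1.4 − 0.65) = 0.4442/0.7500 = 0.5922
Terminal stock prices: S_uuu = 164.6, S_uud = 76.44, S_udd = 35.49, S_ddd = 16.48
Terminal payoffs (K − S): max(-99.64, 0) = 0, max(-11.44, 0) = 0, max(29.51, 0) = 29.51, max(48.52, 0) = 48.52
Node uu (S = 117.6): continuation = e^(−0.09)·[0.5922·0.0000 + 0.4078·0.0000] = 0.0000; exercise value = 0.0000 ≤ continuation, so V_uu = 0.0000
Node ud (S = 54.6): continuation = e^(−0.09)·[0.5922·0.0000 + 0.4078·29.5100] = 10.9975; exercise value = 10.4000 ≤ continuation, so V_ud = 10.9975
Node dd (S = 25.35): continuation = e^(−0.09)·[0.5922·29.5100 + 0.4078·48.5225] = 34.0555; exercise value = 39.6500 > continuation, so V_dd = 39.6500 (exercise)
Node u (S = 84): continuation = e^(−0.09)·[0.5922·0.0000 + 0.4078·10.9975] = 4.0985; exercise value = 0.0000 ≤ continuation, so V_u = 4.0985
Node d (S = 39): continuation = e^(−0.09)·[0.5922·10.9975 + 0.4078·39.6500] = 20.7289; exercise value = 26.0000 > continuation, so V_d = 26.0000 (exercise)
Node 0 (S = 60): continuation = e^(−0.09)·[0.5922·4.0985 + 0.4078·26.0000] = 11.9078; exercise value = 5.0000 ≤ continuation, so V_0 = 11.9078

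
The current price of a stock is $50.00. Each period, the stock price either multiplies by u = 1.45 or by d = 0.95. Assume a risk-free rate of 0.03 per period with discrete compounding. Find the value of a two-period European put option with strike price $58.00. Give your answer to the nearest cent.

Risk-neutral probability p = (1 + 0.03 − 0.95)/(1.45 − 0.95) = 0.0800/0.5000 = 0.1600
Terminal stock prices: S_uu = 105.1, S_ud = 68.88, S_dd = 45.12
Terminal payoffs (K − S): max(-47.12, 0) = 0, max(-10.88, 0) = 0, max(12.88, 0) = 12.88
Node u (S = 72.5): V_u = 1/1.03·[0.1600·0.0000 + 0.8400·0.0000] = 0.0000
Node d (S = 47.5): V_d = 1/1.03·[0.1600·0.0000 + 0.8400·12.8750] = 10.5000
Node 0 (S = 50): V_0 = 1/1.03·[0.1600·0.0000 + 0.8400·10.5000] = 8.5631

$8.56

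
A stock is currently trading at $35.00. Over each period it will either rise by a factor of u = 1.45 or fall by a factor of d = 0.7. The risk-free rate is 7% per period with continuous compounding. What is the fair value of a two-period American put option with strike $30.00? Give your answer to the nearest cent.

Risk-neutral probability p = (e^0.07 − 0.7)/(1.45 − 0.7) = 0.3725/0.7500 = 0.4967
Terminal stock prices: S_uu = 73.59, S_ud = 35.52, S_dd = 17.15
Terminal payoffs (K − S): max(-43.59, 0) = 0, max(-5.525, 0) = 0, max(12.85, 0) = 12.85
Node u (S = 50.75): continuation = e^(−0.07)·[0.4967·0.0000 + 0.5033·0.0000] = 0.0000; exercise value = 0.0000 ≤ continuation, so V_u = 0.0000
Node d (S = 24.5): continuation = e^(−0.07)·[0.4967·0.0000 + 0.5033·12.8500] = 6.0304; exercise value = 5.5000 ≤ continuation, so V_d = 6.0304
Node 0 (S = 35): continuation = e^(−0.07)·[0.4967·0.0000 + 0.5033·6.0304] = 2.8301; exercise value = 0.0000 ≤ continuation, so V_0 = 2.8301

$2.83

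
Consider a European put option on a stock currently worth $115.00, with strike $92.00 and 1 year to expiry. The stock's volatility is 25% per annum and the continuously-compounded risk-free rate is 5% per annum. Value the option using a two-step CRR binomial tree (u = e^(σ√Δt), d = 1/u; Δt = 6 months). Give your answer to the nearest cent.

$2.39

CRR parameters: u = e^(σ√Δt) = e^(0.25·√0.5) = 1.1934, d = 1/u = 0.8380
Per-period rate: rΔt = 0.05·0.5 = 0.025, so R = e^0.025 = 1.0253
Risk-neutral probability p = (e^0.025 − 0.8380)/(1.1934 − 0.8380) = 0.1873/0.3554 = 0.5272
Terminal stock prices: S_uu = 163.8, S_ud = 115, S_dd = 80.75
Terminal payoffs (K − S): max(-71.77, 0) = 0, max(-23, 0) = 0, max(11.25, 0) = 11.25
Node u (S = 137.2): V_u = e^(−0.025)·[0.5272·0.0000 + 0.4728·0.0000] = 0.0000
Node d (S = 96.37): V_d = e^(−0.025)·[0.5272·0.0000 + 0.4728·11.2483] = 5.1874
Node 0 (S = 115): V_0 = e^(−0.025)·[0.5272·0.0000 + 0.4728·5.1874] = 2.3923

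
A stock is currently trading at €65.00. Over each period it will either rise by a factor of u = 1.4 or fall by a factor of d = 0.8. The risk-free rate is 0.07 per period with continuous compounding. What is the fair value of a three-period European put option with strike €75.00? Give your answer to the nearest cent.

€11.01

Risk-neutral probability p = (e^0.07 − 0.8)/(1.4 − 0.8) = 0.2725/0.6000 = 0.4542
Terminal stock prices: S_uuu = 178.4, S_uud = 101.9, S_udd = 58.24, S_ddd = 33.28
Terminal payoffs (K − S): max(-103.4, 0) = 0, max(-26.92, 0) = 0, max(16.76, 0) = 16.76, max(41.72, 0) = 41.72
Node uu (S = 127.4): V_uu = e^(−0.07)·[0.4542·0.0000 + 0.5458·0.0000] = 0.0000
Node ud (S = 72.8): V_ud = e^(−0.07)·[0.4542·0.0000 + 0.5458·16.7600] = 8.5295
Node dd (S = 41.6): V_dd = e^(−0.07)·[0.4542·16.7600 + 0.5458·41.7200] = 28.3295
Node u (S = 91): V_u = e^(−0.07)·[0.4542·0.0000 + 0.5458·8.5295] = 4.3408
Node d (S = 52): V_d = e^(−0.07)·[0.4542·8.5295 + 0.5458·28.3295] = 18.0295
Node 0 (S = 65): V_0 = e^(−0.07)·[0.4542·4.3408 + 0.5458·18.0295] = 11.0138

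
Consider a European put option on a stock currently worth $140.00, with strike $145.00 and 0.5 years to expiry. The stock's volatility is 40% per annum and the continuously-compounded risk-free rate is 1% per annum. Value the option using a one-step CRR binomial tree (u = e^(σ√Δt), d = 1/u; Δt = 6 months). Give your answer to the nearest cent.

$22.06

CRR parameters: u = e^(σ√Δt) = e^(0.4·√0.5) = 1.3269, d = 1/u = 0.7536
Per-period rate: rΔt = 0.01·0.5 = 0.005, so R = e^0.005 = 1.0050
Risk-neutral probability p = (e^0.005 − 0.7536)/(1.3269 − 0.7536) = 0.2514/0.5733 = 0.4385
Terminal stock prices: S_u = 185.8, S_d = 105.5
Terminal payoffs (K − S): max(-40.77, 0) = 0, max(39.49, 0) = 39.49
Node 0 (S = 140): V_0 = e^(−0.005)·[0.4385·0.0000 + 0.5615·39.4906] = 22.0634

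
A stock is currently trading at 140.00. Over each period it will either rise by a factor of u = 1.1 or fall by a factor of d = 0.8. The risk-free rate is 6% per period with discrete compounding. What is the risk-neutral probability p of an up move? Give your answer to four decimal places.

Risk-neutral probability p = (1 + 0.06 − 0.8)/(1.1 − 0.8) = 0.2600/0.3000 = 0.8667

p = 0.8667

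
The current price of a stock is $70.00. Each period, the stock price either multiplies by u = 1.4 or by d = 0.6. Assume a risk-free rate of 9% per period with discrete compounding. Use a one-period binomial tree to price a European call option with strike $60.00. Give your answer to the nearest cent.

$21.35

Risk-neutral probability p = (1 + 0.09 − 0.6)/(1.4 − 0.6) = 0.4900/0.8000 = 0.6125
Terminal stock prices: S_u = 98, S_d = 42
Terminal payoffs (S − K): max(38, 0) = 38, max(-18, 0) = 0
Node 0 (S = 70): V_0 = 1/1.09·[0.6125·38.0000 + 0.3875·0.0000] = 21.3532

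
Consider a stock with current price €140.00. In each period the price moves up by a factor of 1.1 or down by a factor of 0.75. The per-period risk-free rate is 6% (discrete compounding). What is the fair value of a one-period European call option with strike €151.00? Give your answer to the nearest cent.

Risk-neutral probability p = (1 + 0.06 − 0.75)/(1.1 − 0.75) = 0.3100/0.3500 = 0.8857
Terminal stock prices: S_u = 154, S_d = 105
Terminal payoffs (S − K): max(3, 0) = 3, max(-46, 0) = 0
Node 0 (S = 140): V_0 = 1/1.06·[0.8857·3.0000 + 0.1143·0.0000] = 2.5067

€2.51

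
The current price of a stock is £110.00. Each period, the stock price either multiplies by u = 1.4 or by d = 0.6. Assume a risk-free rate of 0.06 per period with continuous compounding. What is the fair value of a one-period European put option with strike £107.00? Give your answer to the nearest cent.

Risk-neutral probability p = (e^0.06 − 0.6)/(1.4 − 0.6) = 0.4618/0.8000 = 0.5773
Terminal stock prices: S_u = 154, S_d = 66
Terminal payoffs (K − S): max(-47, 0) = 0, max(41, 0) = 41
Node 0 (S = 110): V_0 = e^(−0.06)·[0.5773·0.0000 + 0.4227·41.0000] = 16.3216

£16.32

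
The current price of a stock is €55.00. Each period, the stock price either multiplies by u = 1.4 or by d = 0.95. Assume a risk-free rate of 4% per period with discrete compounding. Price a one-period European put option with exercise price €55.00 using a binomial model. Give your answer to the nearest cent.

Risk-neutral probability p = (1 + 0.04 − 0.95)/(1.4 − 0.95) = 0.0900/0.4500 = 0.2000
Terminal stock prices: S_u = 77, S_d = 52.25
Terminal payoffs (K − S): max(-22, 0) = 0, max(2.75, 0) = 2.75
Node 0 (S = 55): V_0 = 1/1.04·[0.2000·0.0000 + 0.8000·2.7500] = 2.1154

€2.12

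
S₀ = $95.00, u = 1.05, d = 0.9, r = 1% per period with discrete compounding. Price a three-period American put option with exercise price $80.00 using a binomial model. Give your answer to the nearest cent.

$0.21

Risk-neutral probability p = (1 + 0.01 − 0.9)/(1.05 − 0.9) = 0.1100/0.1500 = 0.7333
Terminal stock prices: S_uuu = 110, S_uud = 94.26, S_udd = 80.8, S_ddd = 69.26
Terminal payoffs (K − S): max(-29.97, 0) = 0, max(-14.26, 0) = 0, max(-0.7975, 0) = 0, max(10.74, 0) = 10.74
Node uu (S = 104.7): continuation = 1/1.01·[0.7333·0.0000 + 0.2667·0.0000] = 0.0000; exercise value = 0.0000 ≤ continuation, so V_uu = 0.0000
Node ud (S = 89.78): continuation = 1/1.01·[0.7333·0.0000 + 0.2667·0.0000] = 0.0000; exercise value = 0.0000 ≤ continuation, so V_ud = 0.0000
Node dd (S = 76.95): continuation = 1/1.01·[0.7333·0.0000 + 0.2667·10.7450] = 2.8370; exercise value = 3.0500 > continuation, so V_dd = 3.0500 (exercise)
Node u (S = 99.75): continuation = 1/1.01·[0.7333·0.0000 + 0.2667·0.0000] = 0.0000; exercise value = 0.0000 ≤ continuation, so V_u = 0.0000
Node d (S = 85.5): continuation = 1/1.01·[0.7333·0.0000 + 0.2667·3.0500] = 0.8053; exercise value = 0.0000 ≤ continuation, so V_d = 0.8053
Node 0 (S = 95): continuation = 1/1.01·[0.7333·0.0000 + 0.2667·0.8053] = 0.2126; exercise value = 0.0000 ≤ continuation, so V_0 = 0.2126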